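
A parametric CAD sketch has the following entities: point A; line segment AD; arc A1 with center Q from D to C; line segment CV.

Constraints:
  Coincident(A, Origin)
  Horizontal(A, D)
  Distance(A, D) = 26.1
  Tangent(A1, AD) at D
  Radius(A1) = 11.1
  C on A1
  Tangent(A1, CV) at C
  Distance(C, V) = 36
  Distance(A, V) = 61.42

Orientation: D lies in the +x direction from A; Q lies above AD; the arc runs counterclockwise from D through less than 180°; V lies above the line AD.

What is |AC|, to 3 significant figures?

38.4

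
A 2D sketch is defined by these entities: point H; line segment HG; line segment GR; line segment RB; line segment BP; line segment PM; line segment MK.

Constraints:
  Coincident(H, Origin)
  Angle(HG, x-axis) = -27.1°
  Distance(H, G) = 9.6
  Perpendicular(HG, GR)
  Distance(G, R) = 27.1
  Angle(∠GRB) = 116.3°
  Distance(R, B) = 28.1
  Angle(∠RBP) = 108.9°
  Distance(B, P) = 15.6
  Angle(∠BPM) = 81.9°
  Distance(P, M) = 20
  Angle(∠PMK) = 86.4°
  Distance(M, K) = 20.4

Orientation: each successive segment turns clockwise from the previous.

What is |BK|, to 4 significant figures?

17.24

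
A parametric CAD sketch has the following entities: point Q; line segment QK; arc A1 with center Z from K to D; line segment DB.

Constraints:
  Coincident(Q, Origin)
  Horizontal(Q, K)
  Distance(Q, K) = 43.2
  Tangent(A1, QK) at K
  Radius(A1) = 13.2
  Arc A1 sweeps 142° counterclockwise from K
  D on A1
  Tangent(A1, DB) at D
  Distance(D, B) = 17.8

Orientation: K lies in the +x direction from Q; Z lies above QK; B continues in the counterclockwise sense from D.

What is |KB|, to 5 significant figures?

35.060

Q is at the origin; QK is horizontal with |QK| = 43.2 and K on the +x side, so K = (43.200, 0.0000). Tangency of A1 to QK means the radius ZK is perpendicular to QK, so Z = K + (0, 13.2) = (43.200, 13.200). On A1, K sits at bearing -90° from Z; a 142° counterclockwise sweep puts D at bearing 52°, so D = Z + 13.2·(cos 52°, sin 52°) = (51.327, 23.602). Since A1 is tangent to DB there, ZD ⟂ DB, so DB runs along (−sin 52°, cos 52°); with |DB| = 17.8, B = (37.300, 34.561). Then |KB| = |B − K| = 35.060.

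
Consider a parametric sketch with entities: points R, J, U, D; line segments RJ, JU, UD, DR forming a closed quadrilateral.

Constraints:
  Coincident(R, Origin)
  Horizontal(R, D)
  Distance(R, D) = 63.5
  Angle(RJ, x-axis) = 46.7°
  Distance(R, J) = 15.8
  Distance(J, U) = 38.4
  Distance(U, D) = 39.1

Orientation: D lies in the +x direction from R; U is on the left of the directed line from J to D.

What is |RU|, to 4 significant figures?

53.93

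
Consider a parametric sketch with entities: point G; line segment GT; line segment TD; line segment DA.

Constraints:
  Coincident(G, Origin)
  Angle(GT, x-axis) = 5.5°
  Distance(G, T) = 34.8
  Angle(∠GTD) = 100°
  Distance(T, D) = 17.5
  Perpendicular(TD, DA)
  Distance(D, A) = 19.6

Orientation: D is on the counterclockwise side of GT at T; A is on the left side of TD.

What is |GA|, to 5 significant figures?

27.740

G is at the origin; GT runs at 5.5° with length 34.8, so T = 34.8·(cos 5.5°, sin 5.5°) = (34.640, 3.3354). ∠GTD = 100.0°, so TD runs at 5.5° + (180° − 100.0°) = 85.500° from the x-axis; with |TD| = 17.5, D = T + 17.5·(cos 85.500°, sin 85.500°) = (36.013, 20.781). The perpendicularity gives DA at right angles to TD; with |DA| = 19.6 on the left of TD, A = D + 19.6·(-0.99692, 0.078459) = (16.473, 22.319). Then |GA| = |A − G| = 27.740.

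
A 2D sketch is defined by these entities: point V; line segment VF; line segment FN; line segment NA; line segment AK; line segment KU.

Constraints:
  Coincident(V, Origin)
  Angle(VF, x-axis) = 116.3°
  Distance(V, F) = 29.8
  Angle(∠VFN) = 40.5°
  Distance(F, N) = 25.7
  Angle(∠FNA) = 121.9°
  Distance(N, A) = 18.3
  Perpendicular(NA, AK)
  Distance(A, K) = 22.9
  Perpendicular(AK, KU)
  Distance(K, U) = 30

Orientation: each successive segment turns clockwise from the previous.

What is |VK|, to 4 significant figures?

10.67

∠FNA = 121.9° gives NA at -81.30° from the x-axis; with |NA| = 18.3, A = (13.19, -1.498). NA is perpendicular to AK, so AK runs at -171.3°; with |AK| = 22.9, K = (-9.450, -4.962). Then |VK| = |K − V| = 10.67.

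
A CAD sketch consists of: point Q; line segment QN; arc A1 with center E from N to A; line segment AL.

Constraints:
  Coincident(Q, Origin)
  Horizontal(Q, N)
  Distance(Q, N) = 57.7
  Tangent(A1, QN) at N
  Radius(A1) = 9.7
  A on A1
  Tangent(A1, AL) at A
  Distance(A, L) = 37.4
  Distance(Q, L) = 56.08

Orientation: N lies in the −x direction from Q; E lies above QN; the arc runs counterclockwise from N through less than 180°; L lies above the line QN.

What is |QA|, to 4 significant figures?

48.94

Checks: ∠(EN, NQ) = 90.00° ✓; |EN| = 9.700 ✓; |EA| = 9.700 ✓; ∠(EA, AL) = 90.00° ✓; |AL| = 37.40 ✓; |QL| = 56.08 ✓.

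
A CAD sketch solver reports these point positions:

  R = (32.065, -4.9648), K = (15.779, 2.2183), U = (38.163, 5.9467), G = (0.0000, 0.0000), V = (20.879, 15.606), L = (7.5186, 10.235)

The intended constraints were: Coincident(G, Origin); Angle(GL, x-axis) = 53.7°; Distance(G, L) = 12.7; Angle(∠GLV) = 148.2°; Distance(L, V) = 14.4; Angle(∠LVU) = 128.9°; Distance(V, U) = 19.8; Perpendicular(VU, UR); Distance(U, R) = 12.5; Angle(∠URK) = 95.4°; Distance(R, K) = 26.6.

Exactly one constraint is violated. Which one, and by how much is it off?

Distance(R, K) = 26.6 — off by 8.80.

G = (0.00, 0.00) ✓; GL at 53.70° ✓; |GL| = 12.70 ✓; ∠GLV = 148.2° ✓; |LV| = 14.40 ✓; ∠LVU = 128.9° ✓; |VU| = 19.80 ✓; ∠(VU, UR) = 90.00° ✓; |UR| = 12.50 ✓; ∠URK = 95.40° ✓; |RK| = 17.80 ✗.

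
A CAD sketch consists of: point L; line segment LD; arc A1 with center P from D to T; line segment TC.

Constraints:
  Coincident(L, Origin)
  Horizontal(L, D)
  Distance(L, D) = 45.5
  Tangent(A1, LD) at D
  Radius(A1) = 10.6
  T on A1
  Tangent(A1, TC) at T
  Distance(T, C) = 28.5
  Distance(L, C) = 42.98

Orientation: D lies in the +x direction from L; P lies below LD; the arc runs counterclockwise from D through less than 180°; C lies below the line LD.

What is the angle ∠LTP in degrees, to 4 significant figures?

172.3°

Checks: L = (0.00, 0.00) ✓; ∠(PD, DL) = 90.00° ✓; |PT| = 10.60 ✓; ∠(PT, TC) = 90.00° ✓; |TC| = 28.50 ✓; |LC| = 42.98 ✓.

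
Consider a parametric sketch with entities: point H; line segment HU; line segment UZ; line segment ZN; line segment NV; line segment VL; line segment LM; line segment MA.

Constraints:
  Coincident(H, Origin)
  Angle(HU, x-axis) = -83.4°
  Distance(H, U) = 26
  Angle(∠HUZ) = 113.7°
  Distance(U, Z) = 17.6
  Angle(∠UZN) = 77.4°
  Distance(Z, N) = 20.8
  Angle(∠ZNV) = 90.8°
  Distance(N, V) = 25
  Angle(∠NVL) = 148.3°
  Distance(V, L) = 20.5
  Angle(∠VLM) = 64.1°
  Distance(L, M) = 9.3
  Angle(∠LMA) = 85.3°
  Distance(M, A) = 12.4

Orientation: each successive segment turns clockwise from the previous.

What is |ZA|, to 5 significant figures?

33.233

H is at the origin; HU runs at -83.4° with length 26.0, so U = (2.9884, -25.828). ∠HUZ = 113.7° gives UZ at -149.70° from the x-axis; with |UZ| = 17.6, Z = (-12.207, -34.707). ∠UZN = 77.4° gives ZN at 107.70° from the x-axis; with |ZN| = 20.8, N = (-18.531, -14.892). ∠ZNV = 90.8° gives NV at 18.500° from the x-axis; with |NV| = 25.0, V = (5.1768, -6.9594). ∠NVL = 148.3° gives VL at -13.200° from the x-axis; with |VL| = 20.5, L = (25.135, -11.641). ∠VLM = 64.1° gives LM at -129.10° from the x-axis; with |LM| = 9.3, M = (19.270, -18.858). ∠LMA = 85.3° gives MA at 136.20° from the x-axis; with |MA| = 12.4, A = (10.320, -10.275). Then |ZA| = |A − Z| = 33.233.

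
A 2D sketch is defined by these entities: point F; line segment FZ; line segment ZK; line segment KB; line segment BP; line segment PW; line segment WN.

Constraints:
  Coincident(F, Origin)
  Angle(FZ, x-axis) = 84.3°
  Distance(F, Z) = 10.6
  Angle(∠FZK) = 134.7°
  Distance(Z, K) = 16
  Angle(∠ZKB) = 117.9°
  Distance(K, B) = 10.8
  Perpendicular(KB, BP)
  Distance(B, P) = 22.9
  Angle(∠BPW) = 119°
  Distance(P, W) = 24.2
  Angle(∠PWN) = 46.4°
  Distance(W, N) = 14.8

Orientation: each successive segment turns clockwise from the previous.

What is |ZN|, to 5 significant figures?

6.2286

F is at the origin; FZ runs at 84.3° with length 10.6, so Z = (1.0528, 10.548). ∠FZK = 134.7° gives ZK at 39.000° from the x-axis; with |ZK| = 16.0, K = (13.487, 20.617). ∠ZKB = 117.9° gives KB at -23.100° from the x-axis; with |KB| = 10.8, B = (23.421, 16.379). The perpendicularity gives BP at right angles to KB, so BP runs at -113.10°; with |BP| = 22.9, P = (14.437, -4.6844). ∠BPW = 119.0° gives PW at -174.10° from the x-axis; with |PW| = 24.2, W = (-9.6351, -7.1720). ∠PWN = 46.4° gives WN at 52.300° from the x-axis; with |WN| = 14.8, N = (-0.58453, 4.5381). Then |ZN| = |N − Z| = 6.2286.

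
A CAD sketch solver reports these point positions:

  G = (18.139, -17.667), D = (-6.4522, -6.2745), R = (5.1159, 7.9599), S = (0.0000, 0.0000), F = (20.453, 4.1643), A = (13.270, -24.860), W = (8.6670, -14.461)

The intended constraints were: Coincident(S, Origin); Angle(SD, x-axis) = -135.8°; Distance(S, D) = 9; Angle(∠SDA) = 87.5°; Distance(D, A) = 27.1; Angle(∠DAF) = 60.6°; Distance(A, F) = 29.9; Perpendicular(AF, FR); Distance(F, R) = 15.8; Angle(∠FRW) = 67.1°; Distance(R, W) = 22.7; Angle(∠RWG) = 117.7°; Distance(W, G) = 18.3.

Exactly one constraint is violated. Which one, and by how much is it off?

Distance(W, G) = 18.3 — off by 8.30.

S = (0.00, 0.00) ✓; SD at -135.8° ✓; |SD| = 9.000 ✓; ∠SDA = 87.50° ✓; |DA| = 27.10 ✓; ∠DAF = 60.60° ✓; |AF| = 29.90 ✓; ∠(AF, FR) = 90.00° ✓; |FR| = 15.80 ✓; ∠FRW = 67.10° ✓; |RW| = 22.70 ✓; ∠RWG = 117.7° ✓; |WG| = 10.00 ✗.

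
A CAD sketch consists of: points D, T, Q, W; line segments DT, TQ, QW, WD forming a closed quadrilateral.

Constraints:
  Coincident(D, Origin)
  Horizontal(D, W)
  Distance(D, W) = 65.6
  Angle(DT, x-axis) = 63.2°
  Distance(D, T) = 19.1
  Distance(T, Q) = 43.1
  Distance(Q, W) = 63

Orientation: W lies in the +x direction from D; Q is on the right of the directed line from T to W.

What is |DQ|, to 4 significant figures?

27.32

D is at the origin; DW is horizontal with |DW| = 65.6 and W in +x, so W = (65.6, 0). DT runs at 63.2° with |DT| = 19.1, so T = (8.612, 17.05). Q is determined by |TQ| = 43.1 and |QW| = 63.0 together: it lies at the intersection of circle(T, 43.1) and circle(W, 63.0). With |TW| = 59.48, the foot of the radical line on TW is 11.99 from T and the perpendicular offset is √(43.1² − 11.99²) = 41.40. Taking the right-of-TW solution: Q = (8.238, -26.05).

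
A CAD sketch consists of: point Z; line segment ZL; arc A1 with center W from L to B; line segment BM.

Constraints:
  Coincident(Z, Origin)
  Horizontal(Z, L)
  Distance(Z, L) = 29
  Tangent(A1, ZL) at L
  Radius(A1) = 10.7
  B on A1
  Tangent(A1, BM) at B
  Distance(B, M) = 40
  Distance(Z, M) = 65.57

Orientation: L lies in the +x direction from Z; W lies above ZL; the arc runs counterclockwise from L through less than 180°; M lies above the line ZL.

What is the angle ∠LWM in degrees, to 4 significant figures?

160.7°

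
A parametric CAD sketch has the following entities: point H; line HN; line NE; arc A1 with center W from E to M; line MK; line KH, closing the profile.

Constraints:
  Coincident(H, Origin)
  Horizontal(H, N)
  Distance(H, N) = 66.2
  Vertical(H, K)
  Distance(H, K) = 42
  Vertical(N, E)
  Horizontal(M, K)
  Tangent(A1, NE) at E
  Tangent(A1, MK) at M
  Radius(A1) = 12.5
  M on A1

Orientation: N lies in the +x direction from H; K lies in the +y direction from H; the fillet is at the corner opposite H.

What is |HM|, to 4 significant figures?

68.17

H is at the origin; H and N share the same y with |HN| = 66.2 and N on the +x side, so N = (66.20, 0.000). H and K share the same x with |HK| = 42.0 and K on the +y side, so K = (0.000, 42.00). The virtual corner opposite H is at (66.20, 42.00). The tangent condition forces WE to be normal to NE and A1 meets MK tangentially, so WM is at right angles to MK, with radius 12.5, so the center W sits 12.5 in from both sides at W = (53.70, 29.50). That places the tangent points at E = (66.20, 29.50) on NE and M = (53.70, 42.00) on MK. Then |HM| = |M − H| = 68.17.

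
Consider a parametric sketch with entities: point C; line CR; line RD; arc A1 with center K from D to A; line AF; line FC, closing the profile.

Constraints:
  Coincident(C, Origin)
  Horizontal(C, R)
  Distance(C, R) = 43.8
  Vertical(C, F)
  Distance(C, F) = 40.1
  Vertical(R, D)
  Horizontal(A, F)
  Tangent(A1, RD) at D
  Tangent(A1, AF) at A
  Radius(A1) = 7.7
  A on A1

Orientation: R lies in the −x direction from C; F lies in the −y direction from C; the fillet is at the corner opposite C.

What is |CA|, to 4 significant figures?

53.96

C is at the origin; CR is horizontal with |CR| = 43.8 and R on the −x side, so R = (-43.80, 0.000). C and F share the same x with |CF| = 40.1 and F on the −y side, so F = (0.000, -40.10). The virtual corner opposite C is at (-43.80, -40.10). Tangency of A1 to RD means the radius KD is perpendicular to RD and the tangent condition forces KA to be normal to AF, with radius 7.7, so the center K sits 7.7 in from both sides at K = (-36.10, -32.40). That places the tangent points at D = (-43.80, -32.40) on RD and A = (-36.10, -40.10) on AF. Then |CA| = |A − C| = 53.96.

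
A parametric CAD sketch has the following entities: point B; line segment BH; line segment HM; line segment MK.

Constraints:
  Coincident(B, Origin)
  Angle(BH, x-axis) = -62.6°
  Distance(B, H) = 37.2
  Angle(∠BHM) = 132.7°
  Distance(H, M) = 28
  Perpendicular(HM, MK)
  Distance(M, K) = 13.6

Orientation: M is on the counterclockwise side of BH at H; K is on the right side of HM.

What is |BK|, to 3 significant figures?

67.2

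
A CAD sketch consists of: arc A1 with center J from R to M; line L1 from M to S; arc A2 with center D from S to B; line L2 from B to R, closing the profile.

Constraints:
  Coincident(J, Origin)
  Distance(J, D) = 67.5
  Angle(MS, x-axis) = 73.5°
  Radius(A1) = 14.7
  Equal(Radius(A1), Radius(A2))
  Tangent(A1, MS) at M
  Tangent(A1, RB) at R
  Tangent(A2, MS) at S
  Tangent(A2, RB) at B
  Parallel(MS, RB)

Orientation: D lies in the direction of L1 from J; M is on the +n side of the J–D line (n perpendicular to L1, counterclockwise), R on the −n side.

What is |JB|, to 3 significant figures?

69.1

Tangency of A1 to both parallel lines with radius 14.7 puts M and R at J ± 14.7·n: M = (-14.1, 4.18), R = (14.1, -4.18). Equal radii place S and B the same way about D: S = D + 14.7·n = (5.08, 68.9), B = D − 14.7·n = (33.3, 60.5). Then |JB| = |B − J| = 69.1.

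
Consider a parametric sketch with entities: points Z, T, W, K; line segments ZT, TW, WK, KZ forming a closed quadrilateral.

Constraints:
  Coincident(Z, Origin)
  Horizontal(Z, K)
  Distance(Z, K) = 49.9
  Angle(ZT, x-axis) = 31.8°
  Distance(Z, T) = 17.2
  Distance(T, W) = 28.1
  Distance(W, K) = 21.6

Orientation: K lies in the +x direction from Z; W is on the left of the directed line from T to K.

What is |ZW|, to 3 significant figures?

45.1

Checks: |TW| = 28.10 ✓; |WK| = 21.60 ✓.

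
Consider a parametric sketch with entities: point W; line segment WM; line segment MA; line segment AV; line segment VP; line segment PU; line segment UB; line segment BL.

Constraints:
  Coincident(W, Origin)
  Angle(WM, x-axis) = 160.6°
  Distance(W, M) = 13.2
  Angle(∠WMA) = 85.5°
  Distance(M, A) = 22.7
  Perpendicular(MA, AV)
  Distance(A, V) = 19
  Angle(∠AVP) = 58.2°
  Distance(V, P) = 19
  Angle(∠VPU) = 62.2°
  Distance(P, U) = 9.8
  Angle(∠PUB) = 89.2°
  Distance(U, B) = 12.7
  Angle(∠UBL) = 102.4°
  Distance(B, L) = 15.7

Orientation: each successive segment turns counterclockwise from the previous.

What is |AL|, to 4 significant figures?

28.73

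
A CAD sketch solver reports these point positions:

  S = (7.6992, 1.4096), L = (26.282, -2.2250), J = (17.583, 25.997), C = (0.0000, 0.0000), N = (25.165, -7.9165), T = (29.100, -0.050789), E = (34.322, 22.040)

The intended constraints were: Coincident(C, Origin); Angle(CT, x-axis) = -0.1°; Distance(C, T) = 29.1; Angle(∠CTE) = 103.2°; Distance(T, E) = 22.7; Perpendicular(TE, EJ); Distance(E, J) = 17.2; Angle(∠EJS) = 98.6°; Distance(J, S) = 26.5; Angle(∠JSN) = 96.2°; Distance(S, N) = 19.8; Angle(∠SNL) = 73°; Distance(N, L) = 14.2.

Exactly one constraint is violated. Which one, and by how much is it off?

Distance(N, L) = 14.2 — off by 8.40.

C = (0.00, 0.00) ✓; CT at -0.1000° ✓; |CT| = 29.10 ✓; ∠CTE = 103.2° ✓; |TE| = 22.70 ✓; ∠(TE, EJ) = 90.00° ✓; |EJ| = 17.20 ✓; ∠EJS = 98.60° ✓; |JS| = 26.50 ✓; ∠JSN = 96.20° ✓; |SN| = 19.80 ✓; ∠SNL = 73.00° ✓; |NL| = 5.800 ✗.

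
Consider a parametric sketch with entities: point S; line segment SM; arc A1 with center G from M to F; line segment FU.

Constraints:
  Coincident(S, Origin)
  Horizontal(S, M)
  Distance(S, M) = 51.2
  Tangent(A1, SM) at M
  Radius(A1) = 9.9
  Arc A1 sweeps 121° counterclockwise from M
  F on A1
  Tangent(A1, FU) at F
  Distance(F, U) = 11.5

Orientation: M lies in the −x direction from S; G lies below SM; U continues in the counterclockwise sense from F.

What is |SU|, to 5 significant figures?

59.231

S is at the origin; SM is horizontal with |SM| = 51.2 and M on the −x side, so M = (-51.200, 0.0000). Tangency of A1 to SM means the radius GM is perpendicular to SM, so G = M + (0, -9.9) = (-51.200, -9.9000). On A1, M sits at bearing 90° from G; a 121° counterclockwise sweep puts F at bearing 211°, so F = G + 9.9·(cos 211°, sin 211°) = (-59.686, -14.999). Tangency of A1 to FU means the radius GF is perpendicular to FU, so FU runs along (−sin 211°, cos 211°); with |FU| = 11.5, U = (-53.763, -24.856). Then |SU| = |U − S| = 59.231.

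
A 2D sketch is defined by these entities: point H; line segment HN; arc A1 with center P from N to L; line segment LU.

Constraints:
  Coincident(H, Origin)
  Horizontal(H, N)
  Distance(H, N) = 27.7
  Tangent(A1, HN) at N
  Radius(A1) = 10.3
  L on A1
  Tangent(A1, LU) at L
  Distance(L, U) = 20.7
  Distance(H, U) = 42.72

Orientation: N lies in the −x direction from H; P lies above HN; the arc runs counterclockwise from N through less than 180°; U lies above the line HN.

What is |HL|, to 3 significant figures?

23.3

Checks: |PL| = 10.30 ✓; ∠(PL, LU) = 90.00° ✓; |LU| = 20.70 ✓; |HU| = 42.72 ✓.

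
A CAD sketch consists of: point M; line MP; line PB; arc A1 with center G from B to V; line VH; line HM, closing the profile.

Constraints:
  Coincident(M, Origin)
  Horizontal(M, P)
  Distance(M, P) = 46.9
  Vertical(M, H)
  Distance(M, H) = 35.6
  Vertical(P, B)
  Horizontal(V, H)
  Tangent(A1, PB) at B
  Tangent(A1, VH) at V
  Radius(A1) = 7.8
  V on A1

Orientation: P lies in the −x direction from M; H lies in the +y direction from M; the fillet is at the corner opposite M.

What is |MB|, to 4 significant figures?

54.52

The virtual corner opposite M is at (-46.90, 35.60). Since A1 is tangent to PB there, GB ⟂ PB and since A1 is tangent to VH there, GV ⟂ VH, with radius 7.8, so the center G sits 7.8 in from both sides at G = (-39.10, 27.80). That places the tangent points at B = (-46.90, 27.80) on PB and V = (-39.10, 35.60) on VH. Then |MB| = |B − M| = 54.52.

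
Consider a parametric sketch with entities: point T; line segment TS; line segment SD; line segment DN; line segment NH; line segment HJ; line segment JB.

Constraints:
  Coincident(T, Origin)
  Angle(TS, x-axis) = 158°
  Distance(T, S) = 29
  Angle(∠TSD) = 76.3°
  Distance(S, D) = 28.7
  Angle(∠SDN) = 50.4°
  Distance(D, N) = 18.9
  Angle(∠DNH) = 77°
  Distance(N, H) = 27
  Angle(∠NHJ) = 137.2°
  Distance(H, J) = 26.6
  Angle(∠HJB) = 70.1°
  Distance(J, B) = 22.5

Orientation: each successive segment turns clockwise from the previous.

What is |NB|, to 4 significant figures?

38.85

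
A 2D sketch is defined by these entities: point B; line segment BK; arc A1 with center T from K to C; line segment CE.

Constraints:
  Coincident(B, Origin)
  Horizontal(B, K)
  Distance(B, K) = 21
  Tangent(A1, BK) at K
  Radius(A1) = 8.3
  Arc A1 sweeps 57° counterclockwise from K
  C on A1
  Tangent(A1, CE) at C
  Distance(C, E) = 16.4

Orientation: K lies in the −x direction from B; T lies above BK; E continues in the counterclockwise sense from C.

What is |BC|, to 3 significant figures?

14.5

B is at the origin; BK is horizontal with |BK| = 21.0 and K on the −x side, so K = (-21.0, 0.00). Tangency of A1 to BK means the radius TK is perpendicular to BK, so T = K + (0, 8.3) = (-21.0, 8.30). On A1, K sits at bearing -90° from T; a 57° counterclockwise sweep puts C at bearing -33°, so C = T + 8.3·(cos -33°, sin -33°) = (-14.0, 3.78). Then |BC| = |C − B| = 14.5.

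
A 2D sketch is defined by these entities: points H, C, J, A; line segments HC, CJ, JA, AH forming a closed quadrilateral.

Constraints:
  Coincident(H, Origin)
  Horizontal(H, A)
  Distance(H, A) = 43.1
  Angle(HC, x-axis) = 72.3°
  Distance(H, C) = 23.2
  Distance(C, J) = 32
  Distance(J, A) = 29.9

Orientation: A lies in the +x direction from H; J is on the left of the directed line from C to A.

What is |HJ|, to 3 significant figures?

48.3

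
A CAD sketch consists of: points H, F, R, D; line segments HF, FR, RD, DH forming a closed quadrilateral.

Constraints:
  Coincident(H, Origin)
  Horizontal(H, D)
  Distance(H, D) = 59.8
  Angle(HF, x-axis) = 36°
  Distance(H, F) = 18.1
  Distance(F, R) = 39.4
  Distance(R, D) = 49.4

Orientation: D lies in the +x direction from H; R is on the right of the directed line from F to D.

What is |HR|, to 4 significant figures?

34.47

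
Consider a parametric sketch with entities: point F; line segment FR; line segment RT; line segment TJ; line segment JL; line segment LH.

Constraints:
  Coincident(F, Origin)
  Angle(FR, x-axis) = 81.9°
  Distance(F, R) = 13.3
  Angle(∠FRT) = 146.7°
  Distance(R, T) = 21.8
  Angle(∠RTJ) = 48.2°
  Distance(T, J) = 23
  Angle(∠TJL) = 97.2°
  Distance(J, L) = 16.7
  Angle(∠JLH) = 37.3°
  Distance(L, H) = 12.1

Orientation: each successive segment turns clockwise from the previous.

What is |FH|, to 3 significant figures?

15.9

F is at the origin; FR runs at 81.9° with length 13.3, so R = (1.87, 13.2). ∠FRT = 146.7° gives RT at 48.6° from the x-axis; with |RT| = 21.8, T = (16.3, 29.5). ∠RTJ = 48.2° gives TJ at -83.2° from the x-axis; with |TJ| = 23.0, J = (19.0, 6.68). ∠TJL = 97.2° gives JL at -166° from the x-axis; with |JL| = 16.7, L = (2.81, 2.64). ∠JLH = 37.3° gives LH at 51.3° from the x-axis; with |LH| = 12.1, H = (10.4, 12.1). Then |FH| = |H − F| = 15.9.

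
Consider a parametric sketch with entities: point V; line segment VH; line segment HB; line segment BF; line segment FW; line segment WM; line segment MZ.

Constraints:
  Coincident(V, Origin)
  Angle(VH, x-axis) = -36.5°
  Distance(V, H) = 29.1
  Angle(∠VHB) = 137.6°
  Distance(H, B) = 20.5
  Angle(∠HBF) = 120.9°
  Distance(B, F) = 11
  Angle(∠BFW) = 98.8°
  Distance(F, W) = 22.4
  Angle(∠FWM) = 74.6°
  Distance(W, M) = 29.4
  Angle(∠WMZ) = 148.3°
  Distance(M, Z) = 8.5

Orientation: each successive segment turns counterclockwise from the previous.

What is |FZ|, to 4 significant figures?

35.14

∠FWM = 74.6° gives WM at -108.4° from the x-axis; with |WM| = 29.4, M = (20.54, -20.67). ∠WMZ = 148.3° gives MZ at -76.70° from the x-axis; with |MZ| = 8.5, Z = (22.49, -28.94). Then |FZ| = |Z − F| = 35.14.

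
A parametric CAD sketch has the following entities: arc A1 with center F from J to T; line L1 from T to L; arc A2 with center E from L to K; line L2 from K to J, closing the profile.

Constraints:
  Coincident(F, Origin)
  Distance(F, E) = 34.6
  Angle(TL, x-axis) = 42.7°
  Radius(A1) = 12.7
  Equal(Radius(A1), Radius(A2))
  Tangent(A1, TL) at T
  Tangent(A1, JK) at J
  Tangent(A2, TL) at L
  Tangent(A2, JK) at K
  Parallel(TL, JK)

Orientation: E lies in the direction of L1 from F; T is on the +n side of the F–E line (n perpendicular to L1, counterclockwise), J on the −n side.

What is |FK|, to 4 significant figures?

36.86

The slot axis is L1's direction at 42.7°, so u = (cos 42.7°, sin 42.7°) = (0.7349, 0.6782) and n = (−sin 42.7°, cos 42.7°) = (-0.6782, 0.7349). F is at the origin and E lies 34.6 along u from F, so E = 34.6·u = (25.43, 23.46). Tangency of A1 to both parallel lines with radius 12.7 puts T and J at F ± 12.7·n: T = (-8.613, 9.333), J = (8.613, -9.333). Equal radii place L and K the same way about E: L = E + 12.7·n = (16.82, 32.80), K = E − 12.7·n = (34.04, 14.13). Then |FK| = |K − F| = 36.86.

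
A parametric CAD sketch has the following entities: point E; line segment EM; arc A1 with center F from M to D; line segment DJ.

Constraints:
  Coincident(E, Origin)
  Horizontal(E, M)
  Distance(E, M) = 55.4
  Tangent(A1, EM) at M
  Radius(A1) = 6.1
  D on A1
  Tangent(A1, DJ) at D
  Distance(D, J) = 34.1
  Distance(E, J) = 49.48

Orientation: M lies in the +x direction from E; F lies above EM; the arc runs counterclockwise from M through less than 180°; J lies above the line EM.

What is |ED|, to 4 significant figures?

60.60

E is at the origin; EM is horizontal with |EM| = 55.4 and M on the +x side, so M = (55.40, 0.000). The tangent condition forces FM to be normal to EM, so F = M + (0, 6.1) = (55.40, 6.100). Since FD ⟂ DJ (tangency), |FJ| = √(6.1² + 34.1²) = 34.64 regardless of where D sits on A1. So J lies on both circle(E, 49.48) and circle(F, 34.64); the above-EM intersection is J = (35.51, 34.46). D is the foot of the tangent from J: D = (59.70, 10.43).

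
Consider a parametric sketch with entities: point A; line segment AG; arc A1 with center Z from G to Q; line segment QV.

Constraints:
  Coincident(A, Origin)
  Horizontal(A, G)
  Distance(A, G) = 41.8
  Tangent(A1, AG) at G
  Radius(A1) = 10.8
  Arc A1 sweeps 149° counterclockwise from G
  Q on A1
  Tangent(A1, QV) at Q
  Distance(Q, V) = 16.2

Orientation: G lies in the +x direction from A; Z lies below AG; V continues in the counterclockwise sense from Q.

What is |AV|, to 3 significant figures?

57.6

A is at the origin; A and G share the same y with |AG| = 41.8 and G on the +x side, so G = (41.8, 0.00). A1 meets AG tangentially, so ZG is at right angles to AG, so Z = G + (0, -10.8) = (41.8, -10.8). On A1, G sits at bearing 90° from Z; a 149° counterclockwise sweep puts Q at bearing 239°, so Q = Z + 10.8·(cos 239°, sin 239°) = (36.2, -20.1). Tangency of A1 to QV means the radius ZQ is perpendicular to QV, so QV runs along (−sin 239°, cos 239°); with |QV| = 16.2, V = (50.1, -28.4). Then |AV| = |V − A| = 57.6.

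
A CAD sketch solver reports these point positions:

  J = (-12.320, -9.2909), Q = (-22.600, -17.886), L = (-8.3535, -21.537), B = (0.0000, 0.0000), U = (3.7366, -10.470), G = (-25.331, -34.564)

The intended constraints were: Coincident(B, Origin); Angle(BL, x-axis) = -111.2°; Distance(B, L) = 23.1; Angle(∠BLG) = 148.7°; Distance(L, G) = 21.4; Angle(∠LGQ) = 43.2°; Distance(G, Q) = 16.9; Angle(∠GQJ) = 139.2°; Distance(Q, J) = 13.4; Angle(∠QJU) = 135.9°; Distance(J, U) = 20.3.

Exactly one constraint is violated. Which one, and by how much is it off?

Distance(J, U) = 20.3 — off by 4.20.

B = (0.00, 0.00) ✓; BL at -111.2° ✓; |BL| = 23.10 ✓; ∠BLG = 148.7° ✓; |LG| = 21.40 ✓; ∠LGQ = 43.20° ✓; |GQ| = 16.90 ✓; ∠GQJ = 139.2° ✓; |QJ| = 13.40 ✓; ∠QJU = 135.9° ✓; |JU| = 16.10 ✗.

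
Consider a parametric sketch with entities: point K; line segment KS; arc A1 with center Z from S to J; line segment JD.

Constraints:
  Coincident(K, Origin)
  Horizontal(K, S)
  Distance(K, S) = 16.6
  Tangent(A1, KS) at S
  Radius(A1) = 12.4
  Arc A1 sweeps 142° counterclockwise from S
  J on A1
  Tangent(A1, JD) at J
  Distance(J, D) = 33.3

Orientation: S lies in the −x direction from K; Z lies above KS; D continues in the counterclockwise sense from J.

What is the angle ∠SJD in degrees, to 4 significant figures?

109.0°

K is at the origin; KS is horizontal with |KS| = 16.6 and S on the −x side, so S = (-16.60, 0.000). The tangent condition forces ZS to be normal to KS, so Z = S + (0, 12.4) = (-16.60, 12.40). On A1, S sits at bearing -90° from Z; a 142° counterclockwise sweep puts J at bearing 52°, so J = Z + 12.4·(cos 52°, sin 52°) = (-8.966, 22.17). Since A1 is tangent to JD there, ZJ ⟂ JD, so JD runs along (−sin 52°, cos 52°); with |JD| = 33.3, D = (-35.21, 42.67). Then cos ∠SJD = JS·JD / (|JS||JD|), giving 109.0°.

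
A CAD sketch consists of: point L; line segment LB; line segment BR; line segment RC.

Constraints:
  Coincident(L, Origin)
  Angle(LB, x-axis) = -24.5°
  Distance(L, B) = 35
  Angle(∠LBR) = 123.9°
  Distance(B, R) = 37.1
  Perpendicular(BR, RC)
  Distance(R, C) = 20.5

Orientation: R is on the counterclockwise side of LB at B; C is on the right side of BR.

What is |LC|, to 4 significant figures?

75.24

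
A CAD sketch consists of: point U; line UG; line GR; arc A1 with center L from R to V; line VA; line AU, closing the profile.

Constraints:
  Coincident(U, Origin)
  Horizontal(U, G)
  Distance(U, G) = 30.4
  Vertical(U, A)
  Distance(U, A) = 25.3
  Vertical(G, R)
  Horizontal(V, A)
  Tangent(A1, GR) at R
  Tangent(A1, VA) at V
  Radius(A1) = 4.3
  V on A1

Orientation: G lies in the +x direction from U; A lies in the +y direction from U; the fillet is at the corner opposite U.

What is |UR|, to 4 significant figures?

36.95

U is at the origin; UG is horizontal with |UG| = 30.4 and G on the +x side, so G = (30.40, 0.000). UA is vertical with |UA| = 25.3 and A on the +y side, so A = (0.000, 25.30). The virtual corner opposite U is at (30.40, 25.30). Since A1 is tangent to GR there, LR ⟂ GR and tangency of A1 to VA means the radius LV is perpendicular to VA, with radius 4.3, so the center L sits 4.3 in from both sides at L = (26.10, 21.00). That places the tangent points at R = (30.40, 21.00) on GR and V = (26.10, 25.30) on VA. Then |UR| = |R − U| = 36.95.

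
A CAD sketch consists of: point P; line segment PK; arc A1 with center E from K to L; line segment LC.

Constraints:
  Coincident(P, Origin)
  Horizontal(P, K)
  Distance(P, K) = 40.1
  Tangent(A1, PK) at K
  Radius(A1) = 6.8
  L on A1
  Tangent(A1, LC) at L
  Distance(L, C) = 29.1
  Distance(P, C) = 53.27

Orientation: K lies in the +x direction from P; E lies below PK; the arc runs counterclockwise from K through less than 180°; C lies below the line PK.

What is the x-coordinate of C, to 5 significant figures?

38.659

P is at the origin; PK is horizontal with |PK| = 40.1 and K on the +x side, so K = (40.100, 0.0000). Since A1 is tangent to PK there, EK ⟂ PK, so E = K + (0, -6.8) = (40.100, -6.8000). Since EL ⟂ LC (tangency), |EC| = √(6.8² + 29.1²) = 29.884 regardless of where L sits on A1. So C lies on both circle(P, 53.27) and circle(E, 29.884); the below-PK intersection is C = (38.659, -36.649). L is the foot of the tangent from C: L = (33.411, -8.0263).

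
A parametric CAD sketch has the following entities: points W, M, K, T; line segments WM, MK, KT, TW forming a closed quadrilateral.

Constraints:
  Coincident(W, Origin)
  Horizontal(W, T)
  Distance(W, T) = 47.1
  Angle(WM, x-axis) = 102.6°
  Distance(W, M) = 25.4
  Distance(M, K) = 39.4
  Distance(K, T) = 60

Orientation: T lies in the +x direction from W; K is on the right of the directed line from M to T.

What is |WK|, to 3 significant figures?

18.1

Checks: |MK| = 39.40 ✓; |KT| = 60.00 ✓.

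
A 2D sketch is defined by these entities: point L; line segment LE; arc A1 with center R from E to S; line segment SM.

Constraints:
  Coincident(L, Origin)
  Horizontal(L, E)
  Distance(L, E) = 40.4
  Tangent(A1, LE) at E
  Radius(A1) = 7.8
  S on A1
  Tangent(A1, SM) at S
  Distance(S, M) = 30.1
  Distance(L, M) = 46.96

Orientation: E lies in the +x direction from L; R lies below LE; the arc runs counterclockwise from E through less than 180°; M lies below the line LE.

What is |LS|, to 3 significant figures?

33.4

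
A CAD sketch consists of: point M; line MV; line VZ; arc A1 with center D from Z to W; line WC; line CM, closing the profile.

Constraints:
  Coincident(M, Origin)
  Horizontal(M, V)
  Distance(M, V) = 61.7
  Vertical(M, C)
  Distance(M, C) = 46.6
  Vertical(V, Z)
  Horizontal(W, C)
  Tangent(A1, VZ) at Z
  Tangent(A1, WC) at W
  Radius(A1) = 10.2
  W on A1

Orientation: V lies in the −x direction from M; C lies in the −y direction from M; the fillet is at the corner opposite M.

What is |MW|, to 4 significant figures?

69.45

M is at the origin; M and V share the same y with |MV| = 61.7 and V on the −x side, so V = (-61.70, 0.000). M and C share the same x with |MC| = 46.6 and C on the −y side, so C = (0.000, -46.60). The virtual corner opposite M is at (-61.70, -46.60). Tangency of A1 to VZ means the radius DZ is perpendicular to VZ and A1 meets WC tangentially, so DW is at right angles to WC, with radius 10.2, so the center D sits 10.2 in from both sides at D = (-51.50, -36.40). That places the tangent points at Z = (-61.70, -36.40) on VZ and W = (-51.50, -46.60) on WC. Then |MW| = |W − M| = 69.45.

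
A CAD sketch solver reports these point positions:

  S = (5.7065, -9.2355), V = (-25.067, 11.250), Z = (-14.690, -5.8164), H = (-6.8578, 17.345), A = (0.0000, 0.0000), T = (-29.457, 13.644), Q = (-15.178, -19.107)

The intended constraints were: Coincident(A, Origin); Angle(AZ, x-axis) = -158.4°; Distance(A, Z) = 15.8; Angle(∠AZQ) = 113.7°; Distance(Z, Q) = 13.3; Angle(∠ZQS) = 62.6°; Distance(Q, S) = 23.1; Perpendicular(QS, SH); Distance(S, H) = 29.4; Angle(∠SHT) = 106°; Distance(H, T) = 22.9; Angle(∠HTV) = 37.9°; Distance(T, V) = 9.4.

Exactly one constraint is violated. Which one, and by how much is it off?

Distance(T, V) = 9.4 — off by 4.40.

A = (0.00, 0.00) ✓; AZ at -158.4° ✓; |AZ| = 15.80 ✓; ∠AZQ = 113.7° ✓; |ZQ| = 13.30 ✓; ∠ZQS = 62.60° ✓; |QS| = 23.10 ✓; ∠(QS, SH) = 90.00° ✓; |SH| = 29.40 ✓; ∠SHT = 106.0° ✓; |HT| = 22.90 ✓; ∠HTV = 37.91° ✓; |TV| = 5.000 ✗.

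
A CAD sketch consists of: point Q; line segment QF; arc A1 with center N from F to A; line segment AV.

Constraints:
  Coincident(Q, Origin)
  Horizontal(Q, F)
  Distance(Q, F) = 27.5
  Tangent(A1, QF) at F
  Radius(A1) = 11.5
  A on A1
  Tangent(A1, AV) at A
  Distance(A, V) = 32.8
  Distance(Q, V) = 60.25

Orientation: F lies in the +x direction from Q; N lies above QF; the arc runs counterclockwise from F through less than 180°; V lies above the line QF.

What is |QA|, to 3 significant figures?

40.3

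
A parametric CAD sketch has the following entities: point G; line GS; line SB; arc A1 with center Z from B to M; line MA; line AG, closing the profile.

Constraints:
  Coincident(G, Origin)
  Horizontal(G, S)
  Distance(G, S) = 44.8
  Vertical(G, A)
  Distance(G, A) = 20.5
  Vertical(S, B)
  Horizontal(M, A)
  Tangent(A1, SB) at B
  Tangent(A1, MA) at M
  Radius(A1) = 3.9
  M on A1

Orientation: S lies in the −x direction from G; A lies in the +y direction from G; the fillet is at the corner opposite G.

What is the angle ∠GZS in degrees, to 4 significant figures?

81.13°

G and A share the same x with |GA| = 20.5 and A on the +y side, so A = (0.000, 20.50). The virtual corner opposite G is at (-44.80, 20.50). Tangency of A1 to SB means the radius ZB is perpendicular to SB and tangency of A1 to MA means the radius ZM is perpendicular to MA, with radius 3.9, so the center Z sits 3.9 in from both sides at Z = (-40.90, 16.60). Then cos ∠GZS = ZG·ZS / (|ZG||ZS|), giving 81.13°.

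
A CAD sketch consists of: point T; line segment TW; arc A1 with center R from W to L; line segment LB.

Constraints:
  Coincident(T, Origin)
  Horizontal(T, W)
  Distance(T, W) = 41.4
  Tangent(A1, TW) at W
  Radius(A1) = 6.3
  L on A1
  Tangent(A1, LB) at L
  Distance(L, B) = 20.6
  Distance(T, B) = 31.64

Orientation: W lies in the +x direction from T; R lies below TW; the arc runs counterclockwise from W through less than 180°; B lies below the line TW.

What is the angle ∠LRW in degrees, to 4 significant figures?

55.95°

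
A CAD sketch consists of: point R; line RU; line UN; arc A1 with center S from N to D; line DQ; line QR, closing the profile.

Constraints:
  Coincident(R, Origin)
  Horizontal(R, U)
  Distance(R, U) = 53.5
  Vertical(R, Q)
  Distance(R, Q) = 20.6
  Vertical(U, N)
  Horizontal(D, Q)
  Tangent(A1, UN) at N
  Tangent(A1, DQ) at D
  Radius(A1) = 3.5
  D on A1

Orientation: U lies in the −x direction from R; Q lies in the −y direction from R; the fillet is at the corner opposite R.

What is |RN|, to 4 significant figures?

56.17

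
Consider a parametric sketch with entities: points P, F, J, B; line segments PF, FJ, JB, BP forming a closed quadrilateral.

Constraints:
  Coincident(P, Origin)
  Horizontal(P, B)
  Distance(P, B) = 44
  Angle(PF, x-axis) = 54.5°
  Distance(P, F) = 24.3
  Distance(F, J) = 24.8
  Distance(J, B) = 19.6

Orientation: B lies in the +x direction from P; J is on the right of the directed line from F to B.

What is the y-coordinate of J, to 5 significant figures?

-2.6961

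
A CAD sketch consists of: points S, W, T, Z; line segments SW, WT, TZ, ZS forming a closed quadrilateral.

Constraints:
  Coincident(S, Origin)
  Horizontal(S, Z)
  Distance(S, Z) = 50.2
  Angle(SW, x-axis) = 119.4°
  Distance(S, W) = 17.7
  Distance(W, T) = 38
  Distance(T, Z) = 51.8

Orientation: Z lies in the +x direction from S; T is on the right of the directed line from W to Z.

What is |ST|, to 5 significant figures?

20.995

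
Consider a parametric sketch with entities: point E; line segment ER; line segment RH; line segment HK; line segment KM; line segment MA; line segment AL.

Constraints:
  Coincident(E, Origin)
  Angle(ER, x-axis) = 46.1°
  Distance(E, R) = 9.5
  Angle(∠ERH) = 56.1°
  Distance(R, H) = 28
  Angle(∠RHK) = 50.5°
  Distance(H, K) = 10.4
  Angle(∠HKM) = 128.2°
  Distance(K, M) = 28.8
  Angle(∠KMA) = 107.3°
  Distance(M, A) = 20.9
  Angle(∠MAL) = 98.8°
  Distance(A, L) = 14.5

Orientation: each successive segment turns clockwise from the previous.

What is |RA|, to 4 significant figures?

18.31

∠HKM = 128.2° gives KM at 100.9° from the x-axis; with |KM| = 28.8, M = (-2.183, 12.53). ∠KMA = 107.3° gives MA at 28.20° from the x-axis; with |MA| = 20.9, A = (16.24, 22.40). Then |RA| = |A − R| = 18.31.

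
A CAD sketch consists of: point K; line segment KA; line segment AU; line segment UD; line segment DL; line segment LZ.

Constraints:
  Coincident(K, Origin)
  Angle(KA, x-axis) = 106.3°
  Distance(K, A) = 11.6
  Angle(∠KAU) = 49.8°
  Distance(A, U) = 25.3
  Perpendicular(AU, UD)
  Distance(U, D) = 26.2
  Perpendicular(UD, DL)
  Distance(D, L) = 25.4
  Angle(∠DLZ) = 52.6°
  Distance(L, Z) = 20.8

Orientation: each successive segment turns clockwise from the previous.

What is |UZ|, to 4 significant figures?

16.02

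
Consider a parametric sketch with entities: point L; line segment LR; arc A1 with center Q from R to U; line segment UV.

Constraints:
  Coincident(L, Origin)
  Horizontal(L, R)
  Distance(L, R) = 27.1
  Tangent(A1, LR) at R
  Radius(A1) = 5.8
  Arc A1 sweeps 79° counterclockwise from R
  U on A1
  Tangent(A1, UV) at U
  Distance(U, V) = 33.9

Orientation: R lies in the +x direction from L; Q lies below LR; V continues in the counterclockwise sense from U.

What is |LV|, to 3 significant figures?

40.8

On A1, R sits at bearing 90° from Q; a 79° counterclockwise sweep puts U at bearing 169°, so U = Q + 5.8·(cos 169°, sin 169°) = (21.4, -4.69). Tangency of A1 to UV means the radius QU is perpendicular to UV, so UV runs along (−sin 169°, cos 169°); with |UV| = 33.9, V = (14.9, -38.0). Then |LV| = |V − L| = 40.8.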